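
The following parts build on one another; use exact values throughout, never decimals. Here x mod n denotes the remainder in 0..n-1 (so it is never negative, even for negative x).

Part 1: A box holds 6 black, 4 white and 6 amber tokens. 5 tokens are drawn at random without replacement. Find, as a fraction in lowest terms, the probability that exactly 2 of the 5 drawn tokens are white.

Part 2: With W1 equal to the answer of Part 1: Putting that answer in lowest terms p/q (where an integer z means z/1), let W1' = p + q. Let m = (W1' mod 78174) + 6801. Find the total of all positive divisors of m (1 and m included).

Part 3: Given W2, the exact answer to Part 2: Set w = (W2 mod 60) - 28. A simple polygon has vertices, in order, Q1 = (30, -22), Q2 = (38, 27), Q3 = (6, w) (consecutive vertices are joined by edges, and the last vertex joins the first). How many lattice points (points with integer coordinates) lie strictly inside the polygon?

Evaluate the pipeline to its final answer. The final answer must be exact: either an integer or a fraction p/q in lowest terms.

753

Part 1: total draws C(16,5) = 4368; favorable C(4,2)*C(12,3) = 1320; P = 55/182; answer 55/182
Part 2: W1 = 55/182; threaded value p + q = 237; m = 7038; 7038 = 2 * 3^2 * 17 * 23; sigma = (1 + 2) * (1 + 3 + 9) * (1 + 17) * (1 + 23) = 3 * 13 * 18 * 24 = 16848; answer 16848
Part 3: W2 = 16848; w = 20; cross terms: (30*27 - 38*-22)=1646, (38*20 - 6*27)=598, (6*-22 - 30*20)=-732; twice the area = |1512| = 1512; area = 756; boundary points = 1 + 1 + 6 = 8; strictly interior points = area - boundary/2 + 1 = 753; answer 753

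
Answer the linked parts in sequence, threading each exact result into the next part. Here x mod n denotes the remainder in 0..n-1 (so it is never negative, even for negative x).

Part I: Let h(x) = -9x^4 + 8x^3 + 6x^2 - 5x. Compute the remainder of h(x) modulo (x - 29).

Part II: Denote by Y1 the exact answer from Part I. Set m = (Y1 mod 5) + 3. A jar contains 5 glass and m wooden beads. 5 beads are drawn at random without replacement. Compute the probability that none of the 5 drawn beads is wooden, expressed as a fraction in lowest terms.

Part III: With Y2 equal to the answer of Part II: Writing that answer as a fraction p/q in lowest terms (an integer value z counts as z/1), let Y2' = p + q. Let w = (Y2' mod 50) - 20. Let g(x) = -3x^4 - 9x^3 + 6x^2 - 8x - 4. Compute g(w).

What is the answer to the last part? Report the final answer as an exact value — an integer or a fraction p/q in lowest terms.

-946040

Part I: remainder = value at the root: -9*(29)^4 + 8*(29)^3 + 6*(29)^2 - 5*(29)^1 = (-6365529) + (195112) + (5046) + (-145) = -6165516; answer -6165516
Part II: Y1 = -6165516; m = 7; total draws C(12,5) = 792; favorable C(5,5) = 1; P = 1/792; answer 1/792
Part III: Y2 = 1/792; threaded value p + q = 793; w = 23; -3*(23)^4 - 9*(23)^3 + 6*(23)^2 - 8*(23)^1 - 4 = (-839523) + (-109503) + (3174) + (-184) + (-4) = -946040; answer -946040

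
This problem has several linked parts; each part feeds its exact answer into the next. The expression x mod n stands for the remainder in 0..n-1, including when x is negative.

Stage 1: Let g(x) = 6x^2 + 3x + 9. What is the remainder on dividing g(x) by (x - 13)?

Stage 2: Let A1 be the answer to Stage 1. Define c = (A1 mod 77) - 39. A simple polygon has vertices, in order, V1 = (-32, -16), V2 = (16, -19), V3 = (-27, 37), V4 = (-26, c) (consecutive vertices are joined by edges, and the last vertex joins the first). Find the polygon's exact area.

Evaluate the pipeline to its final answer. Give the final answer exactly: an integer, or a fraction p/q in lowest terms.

Stage 1: remainder = value at the root: 6*(13)^2 + 3*(13)^1 + 9 = (1014) + (39) + (9) = 1062; answer 1062
Stage 2: A1 = 1062; c = 22; cross terms: (-32*-19 - 16*-16)=864, (16*37 - -27*-19)=79, (-27*22 - -26*37)=368, (-26*-16 - -32*22)=1120; twice the area = |2431| = 2431; area = 2431/2; answer 2431/2

2431/2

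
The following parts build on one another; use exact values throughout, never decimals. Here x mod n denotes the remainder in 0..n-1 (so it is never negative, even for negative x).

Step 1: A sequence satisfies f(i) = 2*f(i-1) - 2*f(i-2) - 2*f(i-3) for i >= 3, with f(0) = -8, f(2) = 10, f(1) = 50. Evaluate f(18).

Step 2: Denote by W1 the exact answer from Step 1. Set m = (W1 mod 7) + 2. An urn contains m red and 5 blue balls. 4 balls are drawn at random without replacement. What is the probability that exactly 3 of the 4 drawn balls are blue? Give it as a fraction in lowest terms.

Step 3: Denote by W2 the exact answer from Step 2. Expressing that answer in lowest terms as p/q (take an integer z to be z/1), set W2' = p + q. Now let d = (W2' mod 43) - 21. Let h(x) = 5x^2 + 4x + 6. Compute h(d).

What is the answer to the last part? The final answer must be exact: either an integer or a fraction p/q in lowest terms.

210

Step 1: f(3) = 2*(10) - 2*(50) - 2*(-8) = -64; iterating: f(3)=-64, f(4)=-248, f(5)=-388, f(6)=-152, f(7)=968, f(8)=3016, f(9)=4400, f(10)=832, f(11)=-13168, f(12)=-36800, f(13)=-48928, f(14)=2080, f(15)=175616, f(16)=444928, f(17)=534464, f(18)=-172160; answer -172160
Step 2: W1 = -172160; m = 7; total draws C(12,4) = 495; favorable C(5,3)*C(7,1) = 70; P = 14/99; answer 14/99
Step 3: W2 = 14/99; threaded value p + q = 113; d = 6; 5*(6)^2 + 4*(6)^1 + 6 = (180) + (24) + (6) = 210; answer 210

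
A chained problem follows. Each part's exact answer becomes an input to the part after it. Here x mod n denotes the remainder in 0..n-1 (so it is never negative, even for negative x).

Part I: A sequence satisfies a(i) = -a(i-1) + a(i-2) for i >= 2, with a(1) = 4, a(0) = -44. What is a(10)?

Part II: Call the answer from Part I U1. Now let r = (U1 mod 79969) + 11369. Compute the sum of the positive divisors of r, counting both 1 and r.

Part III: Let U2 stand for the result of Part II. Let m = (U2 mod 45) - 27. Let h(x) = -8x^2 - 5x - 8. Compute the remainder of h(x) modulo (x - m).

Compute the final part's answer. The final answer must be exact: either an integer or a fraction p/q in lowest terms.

-2510

Part I: a(2) = -1*(4) + 1*(-44) = -48; iterating: a(2)=-48, a(3)=52, a(4)=-100, a(5)=152, a(6)=-252, a(7)=404, a(8)=-656, a(9)=1060, a(10)=-1716; answer -1716
Part II: U1 = -1716; r = 89622; 89622 = 2 * 3^2 * 13 * 383; sigma = (1 + 2) * (1 + 3 + 9) * (1 + 13) * (1 + 383) = 3 * 13 * 14 * 384 = 209664; answer 209664
Part III: U2 = 209664; m = -18; remainder = value at the root: -8*(-18)^2 - 5*(-18)^1 - 8 = (-2592) + (90) + (-8) = -2510; answer -2510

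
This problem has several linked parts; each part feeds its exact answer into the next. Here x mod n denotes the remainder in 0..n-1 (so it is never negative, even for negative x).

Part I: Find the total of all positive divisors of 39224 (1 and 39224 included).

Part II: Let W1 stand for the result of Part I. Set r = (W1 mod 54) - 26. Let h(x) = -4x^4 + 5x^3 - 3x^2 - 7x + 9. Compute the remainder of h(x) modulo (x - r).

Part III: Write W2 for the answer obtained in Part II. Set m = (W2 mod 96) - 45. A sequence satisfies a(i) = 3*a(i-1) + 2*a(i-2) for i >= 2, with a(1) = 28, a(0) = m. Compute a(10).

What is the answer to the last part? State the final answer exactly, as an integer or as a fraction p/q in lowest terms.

Part I: 39224 = 2^3 * 4903; sigma = (1 + 2 + 4 + 8) * (1 + 4903) = 15 * 4904 = 73560; answer 73560
Part II: W1 = 73560; r = -14; remainder = value at the root: -4*(-14)^4 + 5*(-14)^3 - 3*(-14)^2 - 7*(-14)^1 + 9 = (-153664) + (-13720) + (-588) + (98) + (9) = -167865; answer -167865
Part III: W2 = -167865; m = -6; a(2) = 3*(28) + 2*(-6) = 72; iterating: a(2)=72, a(3)=272, a(4)=960, a(5)=3424, a(6)=12192, a(7)=43424, a(8)=154656, a(9)=550816, a(10)=1961760; answer 1961760

1961760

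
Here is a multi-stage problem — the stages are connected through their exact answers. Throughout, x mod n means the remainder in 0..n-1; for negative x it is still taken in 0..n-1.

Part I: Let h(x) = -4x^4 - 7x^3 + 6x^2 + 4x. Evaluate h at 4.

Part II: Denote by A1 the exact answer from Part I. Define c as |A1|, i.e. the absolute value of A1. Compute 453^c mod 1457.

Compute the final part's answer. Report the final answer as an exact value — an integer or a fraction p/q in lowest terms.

Part I: -4*(4)^4 - 7*(4)^3 + 6*(4)^2 + 4*(4)^1 = (-1024) + (-448) + (96) + (16) = -1360; answer -1360
Part II: A1 = -1360; c = 1360; squarings mod 1457: 453^1=453, 453^2=1229, 453^4=989, 453^8=474, 453^16=298, 453^32=1384, 453^64=958, 453^128=1311, 453^256=918, 453^512=578, 453^1024=431; 453^1360 = 453^16 * 453^64 * 453^256 * 453^1024 = 25 (mod 1457); answer 25

25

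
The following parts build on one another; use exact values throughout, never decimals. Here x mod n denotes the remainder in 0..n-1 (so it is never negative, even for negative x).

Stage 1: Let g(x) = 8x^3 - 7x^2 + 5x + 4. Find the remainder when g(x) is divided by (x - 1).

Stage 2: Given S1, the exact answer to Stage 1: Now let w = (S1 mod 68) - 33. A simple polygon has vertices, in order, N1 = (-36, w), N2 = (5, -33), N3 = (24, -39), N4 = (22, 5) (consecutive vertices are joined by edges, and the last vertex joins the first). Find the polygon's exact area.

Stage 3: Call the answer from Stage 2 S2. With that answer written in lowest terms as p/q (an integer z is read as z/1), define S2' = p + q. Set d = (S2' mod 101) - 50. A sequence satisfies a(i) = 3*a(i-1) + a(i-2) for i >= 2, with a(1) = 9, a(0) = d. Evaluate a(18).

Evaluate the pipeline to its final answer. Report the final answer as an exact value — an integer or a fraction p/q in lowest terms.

Stage 1: remainder = value at the root: 8*(1)^3 - 7*(1)^2 + 5*(1)^1 + 4 = (8) + (-7) + (5) + (4) = 10; answer 10
Stage 2: S1 = 10; w = -23; cross terms: (-36*-33 - 5*-23)=1303, (5*-39 - 24*-33)=597, (24*5 - 22*-39)=978, (22*-23 - -36*5)=-326; twice the area = |2552| = 2552; area = 1276; answer 1276
Stage 3: S2 = 1276; threaded value p + q = 1277; d = 15; a(2) = 3*(9) + 1*(15) = 42; iterating: a(2)=42, a(3)=135, a(4)=447, a(5)=1476, a(6)=4875, a(7)=16101, a(8)=53178, a(9)=175635, a(10)=580083, a(11)=1915884, a(12)=6327735, a(13)=20899089, a(14)=69025002, a(15)=227974095, a(16)=752947287, a(17)=2486815956, a(18)=8213395155; answer 8213395155

8213395155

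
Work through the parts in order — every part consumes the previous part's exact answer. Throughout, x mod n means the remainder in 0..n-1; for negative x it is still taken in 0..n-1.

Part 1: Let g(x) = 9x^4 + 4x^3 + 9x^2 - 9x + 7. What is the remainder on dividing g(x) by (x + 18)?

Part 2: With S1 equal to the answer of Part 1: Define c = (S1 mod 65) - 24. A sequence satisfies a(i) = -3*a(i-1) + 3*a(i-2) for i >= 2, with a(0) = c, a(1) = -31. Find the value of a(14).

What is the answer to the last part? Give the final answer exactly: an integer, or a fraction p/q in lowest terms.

1339137279

Part 1: remainder = value at the root: 9*(-18)^4 + 4*(-18)^3 + 9*(-18)^2 - 9*(-18)^1 + 7 = (944784) + (-23328) + (2916) + (162) + (7) = 924541; answer 924541
Part 2: S1 = 924541; c = 22; a(2) = -3*(-31) + 3*(22) = 159; iterating: a(2)=159, a(3)=-570, a(4)=2187, a(5)=-8271, a(6)=31374, a(7)=-118935, a(8)=450927, a(9)=-1709586, a(10)=6481539, a(11)=-24573375, a(12)=93164742, a(13)=-353214351, a(14)=1339137279; answer 1339137279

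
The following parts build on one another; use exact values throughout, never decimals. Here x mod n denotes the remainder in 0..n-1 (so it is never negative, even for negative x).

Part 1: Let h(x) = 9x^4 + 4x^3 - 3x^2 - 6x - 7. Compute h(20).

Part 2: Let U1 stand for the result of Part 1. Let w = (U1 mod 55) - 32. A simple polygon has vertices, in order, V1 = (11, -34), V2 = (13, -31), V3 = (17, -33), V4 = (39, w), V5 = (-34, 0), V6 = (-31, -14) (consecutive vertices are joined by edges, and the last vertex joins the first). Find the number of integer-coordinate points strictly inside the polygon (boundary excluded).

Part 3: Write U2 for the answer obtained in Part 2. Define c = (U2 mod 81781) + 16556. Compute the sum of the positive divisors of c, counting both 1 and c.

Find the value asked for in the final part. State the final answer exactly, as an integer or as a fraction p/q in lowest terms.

47040

Part 1: 9*(20)^4 + 4*(20)^3 - 3*(20)^2 - 6*(20)^1 - 7 = (1440000) + (32000) + (-1200) + (-120) + (-7) = 1470673; answer 1470673
Part 2: U1 = 1470673; w = -4; cross terms: (11*-31 - 13*-34)=101, (13*-33 - 17*-31)=98, (17*-4 - 39*-33)=1219, (39*0 - -34*-4)=-136, (-34*-14 - -31*0)=476, (-31*-34 - 11*-14)=1208; twice the area = |2966| = 2966; area = 1483; boundary points = 1 + 2 + 1 + 1 + 1 + 2 = 8; strictly interior points = area - boundary/2 + 1 = 1480; answer 1480
Part 3: U2 = 1480; c = 18036; 18036 = 2^2 * 3^3 * 167; sigma = (1 + 2 + 4) * (1 + 3 + 9 + 27) * (1 + 167) = 7 * 40 * 168 = 47040; answer 47040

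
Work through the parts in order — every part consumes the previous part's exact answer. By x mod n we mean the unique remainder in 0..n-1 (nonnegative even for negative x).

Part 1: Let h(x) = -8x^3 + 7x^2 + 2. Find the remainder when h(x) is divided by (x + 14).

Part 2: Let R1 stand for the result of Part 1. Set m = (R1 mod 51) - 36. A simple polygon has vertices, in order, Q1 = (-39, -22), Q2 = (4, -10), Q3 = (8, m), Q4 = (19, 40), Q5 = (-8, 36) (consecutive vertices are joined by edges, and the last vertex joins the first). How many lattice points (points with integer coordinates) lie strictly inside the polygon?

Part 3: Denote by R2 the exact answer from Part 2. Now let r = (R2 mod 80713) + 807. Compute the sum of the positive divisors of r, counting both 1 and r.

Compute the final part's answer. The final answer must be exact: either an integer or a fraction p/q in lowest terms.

7410

Part 1: remainder = value at the root: -8*(-14)^3 + 7*(-14)^2 + 2 = (21952) + (1372) + (2) = 23326; answer 23326
Part 2: R1 = 23326; m = -17; cross terms: (-39*-10 - 4*-22)=478, (4*-17 - 8*-10)=12, (8*40 - 19*-17)=643, (19*36 - -8*40)=1004, (-8*-22 - -39*36)=1580; twice the area = |3717| = 3717; area = 3717/2; boundary points = 1 + 1 + 1 + 1 + 1 = 5; strictly interior points = area - boundary/2 + 1 = 1857; answer 1857
Part 3: R2 = 1857; r = 2664; 2664 = 2^3 * 3^2 * 37; sigma = (1 + 2 + 4 + 8) * (1 + 3 + 9) * (1 + 37) = 15 * 13 * 38 = 7410; answer 7410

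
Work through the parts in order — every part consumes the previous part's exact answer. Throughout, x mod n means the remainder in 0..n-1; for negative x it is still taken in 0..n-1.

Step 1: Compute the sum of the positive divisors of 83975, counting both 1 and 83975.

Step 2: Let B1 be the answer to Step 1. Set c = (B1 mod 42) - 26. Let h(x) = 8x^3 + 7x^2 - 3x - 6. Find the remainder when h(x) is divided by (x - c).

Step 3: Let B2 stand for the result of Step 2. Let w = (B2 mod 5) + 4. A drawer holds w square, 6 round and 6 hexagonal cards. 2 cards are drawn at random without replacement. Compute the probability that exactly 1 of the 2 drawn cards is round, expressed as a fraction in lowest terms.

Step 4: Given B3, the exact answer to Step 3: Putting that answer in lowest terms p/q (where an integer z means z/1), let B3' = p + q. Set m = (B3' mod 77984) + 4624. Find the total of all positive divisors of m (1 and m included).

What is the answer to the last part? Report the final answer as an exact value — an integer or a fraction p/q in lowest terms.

9920

Step 1: 83975 = 5^2 * 3359; sigma = (1 + 5 + 25) * (1 + 3359) = 31 * 3360 = 104160; answer 104160
Step 2: B1 = 104160; c = -26; remainder = value at the root: 8*(-26)^3 + 7*(-26)^2 - 3*(-26)^1 - 6 = (-140608) + (4732) + (78) + (-6) = -135804; answer -135804
Step 3: B2 = -135804; w = 5; total draws C(17,2) = 136; favorable C(6,1)*C(11,1) = 66; P = 33/68; answer 33/68
Step 4: B3 = 33/68; threaded value p + q = 101; m = 4725; 4725 = 3^3 * 5^2 * 7; sigma = (1 + 3 + 9 + 27) * (1 + 5 + 25) * (1 + 7) = 40 * 31 * 8 = 9920; answer 9920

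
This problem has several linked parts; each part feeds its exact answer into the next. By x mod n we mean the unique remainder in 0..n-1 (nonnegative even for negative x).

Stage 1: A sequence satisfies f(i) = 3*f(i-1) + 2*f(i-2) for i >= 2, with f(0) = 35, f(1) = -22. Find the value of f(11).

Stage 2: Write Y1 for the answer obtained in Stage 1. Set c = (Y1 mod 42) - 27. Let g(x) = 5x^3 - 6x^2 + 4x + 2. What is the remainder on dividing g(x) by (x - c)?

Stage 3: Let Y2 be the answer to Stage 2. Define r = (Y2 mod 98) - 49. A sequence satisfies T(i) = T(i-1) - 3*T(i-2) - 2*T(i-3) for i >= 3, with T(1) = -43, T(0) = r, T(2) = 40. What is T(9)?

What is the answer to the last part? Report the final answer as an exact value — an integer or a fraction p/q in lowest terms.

3497

Stage 1: f(2) = 3*(-22) + 2*(35) = 4; iterating: f(2)=4, f(3)=-32, f(4)=-88, f(5)=-328, f(6)=-1160, f(7)=-4136, f(8)=-14728, f(9)=-52456, f(10)=-186824, f(11)=-665384; answer -665384
Stage 2: Y1 = -665384; c = -5; remainder = value at the root: 5*(-5)^3 - 6*(-5)^2 + 4*(-5)^1 + 2 = (-625) + (-150) + (-20) + (2) = -793; answer -793
Stage 3: Y2 = -793; r = 40; T(3) = 1*(40) - 3*(-43) - 2*(40) = 89; iterating: T(3)=89, T(4)=55, T(5)=-292, T(6)=-635, T(7)=131, T(8)=2620, T(9)=3497; answer 3497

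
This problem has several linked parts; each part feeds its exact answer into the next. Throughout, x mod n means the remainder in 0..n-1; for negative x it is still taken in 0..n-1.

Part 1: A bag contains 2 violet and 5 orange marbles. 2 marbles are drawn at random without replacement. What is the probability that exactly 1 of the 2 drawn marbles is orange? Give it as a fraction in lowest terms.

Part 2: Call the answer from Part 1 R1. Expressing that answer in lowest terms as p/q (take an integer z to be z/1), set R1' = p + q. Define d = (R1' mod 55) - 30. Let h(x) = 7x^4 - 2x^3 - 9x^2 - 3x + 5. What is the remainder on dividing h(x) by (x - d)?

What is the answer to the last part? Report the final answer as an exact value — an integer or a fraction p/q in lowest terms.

-2

Part 1: total draws C(7,2) = 21; favorable C(5,1)*C(2,1) = 10; P = 10/21; answer 10/21
Part 2: R1 = 10/21; threaded value p + q = 31; d = 1; remainder = value at the root: 7*(1)^4 - 2*(1)^3 - 9*(1)^2 - 3*(1)^1 + 5 = (7) + (-2) + (-9) + (-3) + (5) = -2; answer -2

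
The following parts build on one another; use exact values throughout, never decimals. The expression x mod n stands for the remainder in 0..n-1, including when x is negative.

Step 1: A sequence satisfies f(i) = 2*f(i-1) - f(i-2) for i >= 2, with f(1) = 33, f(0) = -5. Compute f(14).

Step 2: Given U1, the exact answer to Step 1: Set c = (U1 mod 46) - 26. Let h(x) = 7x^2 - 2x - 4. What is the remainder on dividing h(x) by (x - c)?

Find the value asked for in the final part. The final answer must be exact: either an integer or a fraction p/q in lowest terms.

181

Step 1: f(2) = 2*(33) - 1*(-5) = 71; iterating: f(2)=71, f(3)=109, f(4)=147, f(5)=185, f(6)=223, f(7)=261, f(8)=299, f(9)=337, f(10)=375, f(11)=413, f(12)=451, f(13)=489, f(14)=527; answer 527
Step 2: U1 = 527; c = -5; remainder = value at the root: 7*(-5)^2 - 2*(-5)^1 - 4 = (175) + (10) + (-4) = 181; answer 181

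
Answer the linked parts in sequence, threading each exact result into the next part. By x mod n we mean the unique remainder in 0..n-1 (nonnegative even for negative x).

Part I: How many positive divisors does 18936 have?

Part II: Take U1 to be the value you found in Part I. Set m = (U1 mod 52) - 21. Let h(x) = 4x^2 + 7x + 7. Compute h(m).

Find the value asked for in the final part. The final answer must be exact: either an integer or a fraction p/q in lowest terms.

Part I: 18936 = 2^3 * 3^2 * 263; number of divisors = (3+1) * (2+1) * (1+1) = 24; answer 24
Part II: U1 = 24; m = 3; 4*(3)^2 + 7*(3)^1 + 7 = (36) + (21) + (7) = 64; answer 64

64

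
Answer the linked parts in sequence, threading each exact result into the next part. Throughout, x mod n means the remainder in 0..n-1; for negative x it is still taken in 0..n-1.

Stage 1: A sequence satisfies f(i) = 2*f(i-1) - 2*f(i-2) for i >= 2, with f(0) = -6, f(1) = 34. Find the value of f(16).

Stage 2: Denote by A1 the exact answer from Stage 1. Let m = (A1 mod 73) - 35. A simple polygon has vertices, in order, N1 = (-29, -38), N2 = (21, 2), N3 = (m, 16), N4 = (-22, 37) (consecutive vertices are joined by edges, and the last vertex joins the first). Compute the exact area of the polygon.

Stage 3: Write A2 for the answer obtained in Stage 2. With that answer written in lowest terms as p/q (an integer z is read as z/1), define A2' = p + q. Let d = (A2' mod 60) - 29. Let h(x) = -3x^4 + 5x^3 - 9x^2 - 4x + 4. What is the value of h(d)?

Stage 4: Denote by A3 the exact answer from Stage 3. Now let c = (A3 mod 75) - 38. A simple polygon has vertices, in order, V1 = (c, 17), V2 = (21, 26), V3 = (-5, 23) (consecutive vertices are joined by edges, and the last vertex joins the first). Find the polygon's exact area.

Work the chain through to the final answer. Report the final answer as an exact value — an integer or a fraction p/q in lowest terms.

48

Stage 1: f(2) = 2*(34) - 2*(-6) = 80; iterating: f(2)=80, f(3)=92, f(4)=24, f(5)=-136, f(6)=-320, f(7)=-368, f(8)=-96, f(9)=544, f(10)=1280, f(11)=1472, f(12)=384, f(13)=-2176, f(14)=-5120, f(15)=-5888, f(16)=-1536; answer -1536
Stage 2: A1 = -1536; m = 35; cross terms: (-29*2 - 21*-38)=740, (21*16 - 35*2)=266, (35*37 - -22*16)=1647, (-22*-38 - -29*37)=1909; twice the area = |4562| = 4562; area = 2281; answer 2281
Stage 3: A2 = 2281; threaded value p + q = 2282; d = -27; -3*(-27)^4 + 5*(-27)^3 - 9*(-27)^2 - 4*(-27)^1 + 4 = (-1594323) + (-98415) + (-6561) + (108) + (4) = -1699187; answer -1699187
Stage 4: A3 = -1699187; c = -25; cross terms: (-25*26 - 21*17)=-1007, (21*23 - -5*26)=613, (-5*17 - -25*23)=490; twice the area = |96| = 96; area = 48; answer 48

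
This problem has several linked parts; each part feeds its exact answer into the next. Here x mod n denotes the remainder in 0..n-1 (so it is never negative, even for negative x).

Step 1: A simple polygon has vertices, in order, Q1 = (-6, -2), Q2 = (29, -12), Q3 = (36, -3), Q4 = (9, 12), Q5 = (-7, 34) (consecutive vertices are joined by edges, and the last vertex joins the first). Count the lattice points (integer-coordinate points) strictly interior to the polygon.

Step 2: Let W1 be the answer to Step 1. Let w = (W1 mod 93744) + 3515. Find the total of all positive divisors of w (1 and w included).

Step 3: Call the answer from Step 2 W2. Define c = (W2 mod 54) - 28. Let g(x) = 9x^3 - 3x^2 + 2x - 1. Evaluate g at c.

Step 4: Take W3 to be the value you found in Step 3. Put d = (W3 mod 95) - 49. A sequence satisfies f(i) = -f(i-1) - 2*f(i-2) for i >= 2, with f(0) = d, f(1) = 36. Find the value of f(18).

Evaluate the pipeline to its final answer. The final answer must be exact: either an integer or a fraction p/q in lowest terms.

20788

Step 1: cross terms: (-6*-12 - 29*-2)=130, (29*-3 - 36*-12)=345, (36*12 - 9*-3)=459, (9*34 - -7*12)=390, (-7*-2 - -6*34)=218; twice the area = |1542| = 1542; area = 771; boundary points = 5 + 1 + 3 + 2 + 1 = 12; strictly interior points = area - boundary/2 + 1 = 766; answer 766
Step 2: W1 = 766; w = 4281; 4281 = 3 * 1427; sigma = (1 + 3) * (1 + 1427) = 4 * 1428 = 5712; answer 5712
Step 3: W2 = 5712; c = 14; 9*(14)^3 - 3*(14)^2 + 2*(14)^1 - 1 = (24696) + (-588) + (28) + (-1) = 24135; answer 24135
Step 4: W3 = 24135; d = -44; f(2) = -1*(36) - 2*(-44) = 52; iterating: f(2)=52, f(3)=-124, f(4)=20, f(5)=228, f(6)=-268, f(7)=-188, f(8)=724, f(9)=-348, f(10)=-1100, f(11)=1796, f(12)=404, f(13)=-3996, f(14)=3188, f(15)=4804, f(16)=-11180, f(17)=1572, f(18)=20788; answer 20788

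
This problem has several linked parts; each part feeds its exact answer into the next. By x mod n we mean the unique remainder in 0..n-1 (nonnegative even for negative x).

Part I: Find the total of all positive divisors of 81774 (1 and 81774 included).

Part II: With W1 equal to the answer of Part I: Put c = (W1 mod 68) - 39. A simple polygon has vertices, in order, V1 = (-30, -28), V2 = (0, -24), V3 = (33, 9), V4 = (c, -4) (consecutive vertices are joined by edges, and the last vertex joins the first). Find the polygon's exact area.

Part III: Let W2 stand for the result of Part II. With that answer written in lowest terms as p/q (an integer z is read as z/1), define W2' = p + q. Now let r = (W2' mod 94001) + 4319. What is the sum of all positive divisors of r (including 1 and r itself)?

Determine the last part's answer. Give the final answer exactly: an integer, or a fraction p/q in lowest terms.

Part I: 81774 = 2 * 3^2 * 7 * 11 * 59; sigma = (1 + 2) * (1 + 3 + 9) * (1 + 7) * (1 + 11) * (1 + 59) = 3 * 13 * 8 * 12 * 60 = 224640; answer 224640
Part II: W1 = 224640; c = -3; cross terms: (-30*-24 - 0*-28)=720, (0*9 - 33*-24)=792, (33*-4 - -3*9)=-105, (-3*-28 - -30*-4)=-36; twice the area = |1371| = 1371; area = 1371/2; answer 1371/2
Part III: W2 = 1371/2; threaded value p + q = 1373; r = 5692; 5692 = 2^2 * 1423; sigma = (1 + 2 + 4) * (1 + 1423) = 7 * 1424 = 9968; answer 9968

9968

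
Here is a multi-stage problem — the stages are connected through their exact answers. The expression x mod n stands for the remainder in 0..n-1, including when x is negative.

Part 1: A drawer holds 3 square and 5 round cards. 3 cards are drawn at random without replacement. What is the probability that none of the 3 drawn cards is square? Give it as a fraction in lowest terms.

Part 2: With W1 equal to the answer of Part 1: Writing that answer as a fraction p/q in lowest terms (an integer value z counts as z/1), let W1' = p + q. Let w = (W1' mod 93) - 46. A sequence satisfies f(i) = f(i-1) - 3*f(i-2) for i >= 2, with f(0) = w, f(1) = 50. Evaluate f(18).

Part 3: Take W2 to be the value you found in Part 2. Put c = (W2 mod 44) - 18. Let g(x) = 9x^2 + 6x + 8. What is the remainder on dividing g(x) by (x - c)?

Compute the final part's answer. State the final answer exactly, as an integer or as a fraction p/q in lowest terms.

Part 1: total draws C(8,3) = 56; favorable C(5,3) = 10; P = 5/28; answer 5/28
Part 2: W1 = 5/28; threaded value p + q = 33; w = -13; f(2) = 1*(50) - 3*(-13) = 89; iterating: f(2)=89, f(3)=-61, f(4)=-328, f(5)=-145, f(6)=839, f(7)=1274, f(8)=-1243, f(9)=-5065, f(10)=-1336, f(11)=13859, f(12)=17867, f(13)=-23710, f(14)=-77311, f(15)=-6181, f(16)=225752, f(17)=244295, f(18)=-432961; answer -432961
Part 3: W2 = -432961; c = 25; remainder = value at the root: 9*(25)^2 + 6*(25)^1 + 8 = (5625) + (150) + (8) = 5783; answer 5783

5783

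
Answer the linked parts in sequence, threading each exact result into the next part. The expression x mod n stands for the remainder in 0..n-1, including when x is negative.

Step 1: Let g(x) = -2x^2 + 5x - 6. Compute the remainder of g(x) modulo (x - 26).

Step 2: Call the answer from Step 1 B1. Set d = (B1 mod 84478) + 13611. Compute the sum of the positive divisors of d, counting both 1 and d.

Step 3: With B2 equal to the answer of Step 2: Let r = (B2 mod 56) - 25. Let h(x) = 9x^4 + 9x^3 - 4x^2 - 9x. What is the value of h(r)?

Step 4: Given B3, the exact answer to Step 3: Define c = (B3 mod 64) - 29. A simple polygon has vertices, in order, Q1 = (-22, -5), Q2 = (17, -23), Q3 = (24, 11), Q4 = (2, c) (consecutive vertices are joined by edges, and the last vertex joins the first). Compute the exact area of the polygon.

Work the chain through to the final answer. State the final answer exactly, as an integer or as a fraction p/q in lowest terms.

Step 1: remainder = value at the root: -2*(26)^2 + 5*(26)^1 - 6 = (-1352) + (130) + (-6) = -1228; answer -1228
Step 2: B1 = -1228; d = 96861; 96861 = 3 * 83 * 389; sigma = (1 + 3) * (1 + 83) * (1 + 389) = 4 * 84 * 390 = 131040; answer 131040
Step 3: B2 = 131040; r = -25; 9*(-25)^4 + 9*(-25)^3 - 4*(-25)^2 - 9*(-25)^1 = (3515625) + (-140625) + (-2500) + (225) = 3372725; answer 3372725
Step 4: B3 = 3372725; c = 24; cross terms: (-22*-23 - 17*-5)=591, (17*11 - 24*-23)=739, (24*24 - 2*11)=554, (2*-5 - -22*24)=518; twice the area = |2402| = 2402; area = 1201; answer 1201

1201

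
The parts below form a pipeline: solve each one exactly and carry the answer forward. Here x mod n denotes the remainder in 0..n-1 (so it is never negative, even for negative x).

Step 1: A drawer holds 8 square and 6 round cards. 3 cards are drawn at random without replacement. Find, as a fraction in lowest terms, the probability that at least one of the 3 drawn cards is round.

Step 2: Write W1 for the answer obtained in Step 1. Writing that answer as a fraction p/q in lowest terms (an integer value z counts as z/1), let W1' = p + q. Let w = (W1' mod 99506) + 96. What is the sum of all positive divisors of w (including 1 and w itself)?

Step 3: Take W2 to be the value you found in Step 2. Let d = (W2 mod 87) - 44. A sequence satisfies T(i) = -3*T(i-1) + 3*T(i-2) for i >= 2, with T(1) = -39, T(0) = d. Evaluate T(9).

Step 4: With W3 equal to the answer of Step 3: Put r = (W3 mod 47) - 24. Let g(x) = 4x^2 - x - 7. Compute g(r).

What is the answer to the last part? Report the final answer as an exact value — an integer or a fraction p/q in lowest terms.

Step 1: total draws C(14,3) = 364; complement C(8,3) = 56; favorable 364 - 56 = 308; P = 11/13; answer 11/13
Step 2: W1 = 11/13; threaded value p + q = 24; w = 120; 120 = 2^3 * 3 * 5; sigma = (1 + 2 + 4 + 8) * (1 + 3) * (1 + 5) = 15 * 4 * 6 = 360; answer 360
Step 3: W2 = 360; d = -32; T(2) = -3*(-39) + 3*(-32) = 21; iterating: T(2)=21, T(3)=-180, T(4)=603, T(5)=-2349, T(6)=8856, T(7)=-33615, T(8)=127413, T(9)=-483084; answer -483084
Step 4: W3 = -483084; r = 5; 4*(5)^2 - 1*(5)^1 - 7 = (100) + (-5) + (-7) = 88; answer 88

88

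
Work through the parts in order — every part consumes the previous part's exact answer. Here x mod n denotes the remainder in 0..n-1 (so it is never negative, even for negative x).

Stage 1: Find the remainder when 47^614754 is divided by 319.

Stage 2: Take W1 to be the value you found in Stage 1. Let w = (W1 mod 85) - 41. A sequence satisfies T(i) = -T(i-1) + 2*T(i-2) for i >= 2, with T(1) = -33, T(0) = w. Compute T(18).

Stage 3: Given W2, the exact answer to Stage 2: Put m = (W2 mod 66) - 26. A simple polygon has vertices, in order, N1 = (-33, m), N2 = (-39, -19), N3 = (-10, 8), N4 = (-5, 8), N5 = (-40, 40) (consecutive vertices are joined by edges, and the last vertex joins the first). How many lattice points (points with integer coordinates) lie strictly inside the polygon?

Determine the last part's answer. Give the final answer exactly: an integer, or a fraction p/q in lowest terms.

746

Stage 1: squarings mod 319: 47^1=47, 47^2=295, 47^4=257, 47^8=16, 47^16=256, 47^32=141, 47^64=103, 47^128=82, 47^256=25, 47^512=306, 47^1024=169, 47^2048=170, 47^4096=190, 47^8192=53, 47^16384=257, 47^32768=16, 47^65536=256, 47^131072=141, 47^262144=103, 47^524288=82; 47^614754 = 47^2 * 47^32 * 47^64 * 47^256 * 47^8192 * 47^16384 * 47^65536 * 47^524288 = 202 (mod 319); answer 202
Stage 2: W1 = 202; w = -9; T(2) = -1*(-33) + 2*(-9) = 15; iterating: T(2)=15, T(3)=-81, T(4)=111, T(5)=-273, T(6)=495, T(7)=-1041, T(8)=2031, T(9)=-4113, T(10)=8175, T(11)=-16401, T(12)=32751, T(13)=-65553, T(14)=131055, T(15)=-262161, T(16)=524271, T(17)=-1048593, T(18)=2097135; answer 2097135
Stage 3: W2 = 2097135; m = 25; cross terms: (-33*-19 - -39*25)=1602, (-39*8 - -10*-19)=-502, (-10*8 - -5*8)=-40, (-5*40 - -40*8)=120, (-40*25 - -33*40)=320; twice the area = |1500| = 1500; area = 750; boundary points = 2 + 1 + 5 + 1 + 1 = 10; strictly interior points = area - boundary/2 + 1 = 746; answer 746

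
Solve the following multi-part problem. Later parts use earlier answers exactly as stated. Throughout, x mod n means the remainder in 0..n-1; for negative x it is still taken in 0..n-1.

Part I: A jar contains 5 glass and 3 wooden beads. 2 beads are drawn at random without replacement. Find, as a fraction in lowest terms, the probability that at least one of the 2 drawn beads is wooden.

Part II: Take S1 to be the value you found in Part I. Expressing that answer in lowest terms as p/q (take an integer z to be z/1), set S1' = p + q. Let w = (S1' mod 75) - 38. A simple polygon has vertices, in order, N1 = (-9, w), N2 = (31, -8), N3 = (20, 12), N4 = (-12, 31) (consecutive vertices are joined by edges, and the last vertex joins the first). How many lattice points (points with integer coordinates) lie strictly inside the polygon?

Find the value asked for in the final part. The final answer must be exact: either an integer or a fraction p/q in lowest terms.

1145

Part I: total draws C(8,2) = 28; complement C(5,2) = 10; favorable 28 - 10 = 18; P = 9/14; answer 9/14
Part II: S1 = 9/14; threaded value p + q = 23; w = -15; cross terms: (-9*-8 - 31*-15)=537, (31*12 - 20*-8)=532, (20*31 - -12*12)=764, (-12*-15 - -9*31)=459; twice the area = |2292| = 2292; area = 1146; boundary points = 1 + 1 + 1 + 1 = 4; strictly interior points = area - boundary/2 + 1 = 1145; answer 1145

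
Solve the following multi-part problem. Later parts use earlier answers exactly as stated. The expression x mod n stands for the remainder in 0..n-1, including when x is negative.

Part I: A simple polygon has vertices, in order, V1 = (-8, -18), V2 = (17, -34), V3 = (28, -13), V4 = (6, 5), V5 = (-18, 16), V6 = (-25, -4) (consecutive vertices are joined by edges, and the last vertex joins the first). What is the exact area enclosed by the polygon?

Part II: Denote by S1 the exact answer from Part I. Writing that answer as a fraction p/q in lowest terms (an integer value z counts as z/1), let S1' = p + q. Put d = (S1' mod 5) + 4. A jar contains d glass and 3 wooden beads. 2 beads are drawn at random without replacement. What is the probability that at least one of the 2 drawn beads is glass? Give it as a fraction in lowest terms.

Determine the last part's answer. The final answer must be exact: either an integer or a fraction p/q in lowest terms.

Part I: cross terms: (-8*-34 - 17*-18)=578, (17*-13 - 28*-34)=731, (28*5 - 6*-13)=218, (6*16 - -18*5)=186, (-18*-4 - -25*16)=472, (-25*-18 - -8*-4)=418; twice the area = |2603| = 2603; area = 2603/2; answer 2603/2
Part II: S1 = 2603/2; threaded value p + q = 2605; d = 4; total draws C(7,2) = 21; complement C(3,2) = 3; favorable 21 - 3 = 18; P = 6/7; answer 6/7

6/7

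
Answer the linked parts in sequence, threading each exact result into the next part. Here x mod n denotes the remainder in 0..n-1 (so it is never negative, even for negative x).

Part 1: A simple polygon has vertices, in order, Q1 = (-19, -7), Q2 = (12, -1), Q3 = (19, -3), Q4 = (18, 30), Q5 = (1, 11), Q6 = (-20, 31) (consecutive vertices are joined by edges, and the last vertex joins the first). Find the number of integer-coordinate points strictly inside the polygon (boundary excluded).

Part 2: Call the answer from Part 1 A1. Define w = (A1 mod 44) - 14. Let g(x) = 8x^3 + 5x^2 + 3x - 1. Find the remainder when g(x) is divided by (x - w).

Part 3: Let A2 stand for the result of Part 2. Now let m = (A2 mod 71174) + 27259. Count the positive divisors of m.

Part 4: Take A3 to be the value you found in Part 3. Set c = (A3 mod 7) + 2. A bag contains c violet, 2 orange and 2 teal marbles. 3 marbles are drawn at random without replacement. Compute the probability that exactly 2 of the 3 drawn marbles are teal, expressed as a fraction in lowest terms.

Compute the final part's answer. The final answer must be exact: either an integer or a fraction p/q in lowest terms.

1/12

Part 1: cross terms: (-19*-1 - 12*-7)=103, (12*-3 - 19*-1)=-17, (19*30 - 18*-3)=624, (18*11 - 1*30)=168, (1*31 - -20*11)=251, (-20*-7 - -19*31)=729; twice the area = |1858| = 1858; area = 929; boundary points = 1 + 1 + 1 + 1 + 1 + 1 = 6; strictly interior points = area - boundary/2 + 1 = 927; answer 927
Part 2: A1 = 927; w = -11; remainder = value at the root: 8*(-11)^3 + 5*(-11)^2 + 3*(-11)^1 - 1 = (-10648) + (605) + (-33) + (-1) = -10077; answer -10077
Part 3: A2 = -10077; m = 88356; 88356 = 2^2 * 3 * 37 * 199; number of divisors = (2+1) * (1+1) * (1+1) * (1+1) = 24; answer 24
Part 4: A3 = 24; c = 5; total draws C(9,3) = 84; favorable C(2,2)*C(7,1) = 7; P = 1/12; answer 1/12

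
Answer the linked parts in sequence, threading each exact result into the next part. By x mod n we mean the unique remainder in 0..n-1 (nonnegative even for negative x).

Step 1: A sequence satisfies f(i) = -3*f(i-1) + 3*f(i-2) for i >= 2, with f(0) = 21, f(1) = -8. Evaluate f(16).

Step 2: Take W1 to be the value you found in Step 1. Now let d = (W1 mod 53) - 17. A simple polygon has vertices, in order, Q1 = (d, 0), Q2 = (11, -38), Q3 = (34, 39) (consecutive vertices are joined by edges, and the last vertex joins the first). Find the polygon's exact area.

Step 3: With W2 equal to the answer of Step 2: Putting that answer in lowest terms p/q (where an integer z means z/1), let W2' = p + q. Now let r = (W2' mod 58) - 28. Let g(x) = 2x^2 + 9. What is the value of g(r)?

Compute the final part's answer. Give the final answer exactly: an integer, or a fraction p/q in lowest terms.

251

Step 1: f(2) = -3*(-8) + 3*(21) = 87; iterating: f(2)=87, f(3)=-285, f(4)=1116, f(5)=-4203, f(6)=15957, f(7)=-60480, f(8)=229311, f(9)=-869373, f(10)=3296052, f(11)=-12496275, f(12)=47376981, f(13)=-179619768, f(14)=680990247, f(15)=-2581830045, f(16)=9788460876; answer 9788460876
Step 2: W1 = 9788460876; d = -14; cross terms: (-14*-38 - 11*0)=532, (11*39 - 34*-38)=1721, (34*0 - -14*39)=546; twice the area = |2799| = 2799; area = 2799/2; answer 2799/2
Step 3: W2 = 2799/2; threaded value p + q = 2801; r = -11; 2*(-11)^2 + 9 = (242) + (9) = 251; answer 251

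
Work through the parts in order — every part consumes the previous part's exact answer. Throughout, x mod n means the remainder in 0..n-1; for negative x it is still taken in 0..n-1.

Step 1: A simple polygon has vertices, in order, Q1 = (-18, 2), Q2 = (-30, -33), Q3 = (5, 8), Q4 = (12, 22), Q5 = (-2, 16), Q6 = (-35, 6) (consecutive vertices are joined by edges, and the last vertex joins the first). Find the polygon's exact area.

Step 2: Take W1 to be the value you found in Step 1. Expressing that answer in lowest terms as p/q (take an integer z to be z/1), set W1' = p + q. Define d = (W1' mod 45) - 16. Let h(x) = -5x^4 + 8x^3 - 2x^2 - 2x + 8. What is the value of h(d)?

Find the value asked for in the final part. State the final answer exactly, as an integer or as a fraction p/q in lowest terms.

-4828

Step 1: cross terms: (-18*-33 - -30*2)=654, (-30*8 - 5*-33)=-75, (5*22 - 12*8)=14, (12*16 - -2*22)=236, (-2*6 - -35*16)=548, (-35*2 - -18*6)=38; twice the area = |1415| = 1415; area = 1415/2; answer 1415/2
Step 2: W1 = 1415/2; threaded value p + q = 1417; d = 6; -5*(6)^4 + 8*(6)^3 - 2*(6)^2 - 2*(6)^1 + 8 = (-6480) + (1728) + (-72) + (-12) + (8) = -4828; answer -4828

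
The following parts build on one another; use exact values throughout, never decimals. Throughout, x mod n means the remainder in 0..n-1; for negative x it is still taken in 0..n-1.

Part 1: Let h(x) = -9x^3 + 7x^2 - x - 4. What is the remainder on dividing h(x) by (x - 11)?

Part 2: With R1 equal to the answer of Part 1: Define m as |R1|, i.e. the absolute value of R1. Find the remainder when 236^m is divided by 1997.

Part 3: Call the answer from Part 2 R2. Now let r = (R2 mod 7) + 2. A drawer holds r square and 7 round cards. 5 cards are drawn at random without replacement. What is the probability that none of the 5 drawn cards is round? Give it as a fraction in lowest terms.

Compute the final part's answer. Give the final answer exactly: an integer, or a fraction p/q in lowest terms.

1/792

Part 1: remainder = value at the root: -9*(11)^3 + 7*(11)^2 - 1*(11)^1 - 4 = (-11979) + (847) + (-11) + (-4) = -11147; answer -11147
Part 2: R1 = -11147; m = 11147; squarings mod 1997: 236^1=236, 236^2=1777, 236^4=472, 236^8=1117, 236^16=1561, 236^32=381, 236^64=1377, 236^128=976, 236^256=7, 236^512=49, 236^1024=404, 236^2048=1459, 236^4096=1876, 236^8192=662; 236^11147 = 236^1 * 236^2 * 236^8 * 236^128 * 236^256 * 236^512 * 236^2048 * 236^8192 = 682 (mod 1997); answer 682
Part 3: R2 = 682; r = 5; total draws C(12,5) = 792; favorable C(5,5) = 1; P = 1/792; answer 1/792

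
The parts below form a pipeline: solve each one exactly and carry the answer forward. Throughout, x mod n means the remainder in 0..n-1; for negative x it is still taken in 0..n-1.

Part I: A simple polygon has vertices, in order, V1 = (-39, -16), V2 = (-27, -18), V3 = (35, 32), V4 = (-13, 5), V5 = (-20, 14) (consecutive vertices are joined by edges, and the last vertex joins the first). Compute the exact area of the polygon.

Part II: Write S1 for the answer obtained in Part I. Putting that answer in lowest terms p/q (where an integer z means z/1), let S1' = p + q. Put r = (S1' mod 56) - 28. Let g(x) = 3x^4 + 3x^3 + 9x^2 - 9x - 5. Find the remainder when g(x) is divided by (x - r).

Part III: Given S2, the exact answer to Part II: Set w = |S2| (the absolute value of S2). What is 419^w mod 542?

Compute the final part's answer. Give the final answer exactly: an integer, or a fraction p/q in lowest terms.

Part I: cross terms: (-39*-18 - -27*-16)=270, (-27*32 - 35*-18)=-234, (35*5 - -13*32)=591, (-13*14 - -20*5)=-82, (-20*-16 - -39*14)=866; twice the area = |1411| = 1411; area = 1411/2; answer 1411/2
Part II: S1 = 1411/2; threaded value p + q = 1413; r = -15; remainder = value at the root: 3*(-15)^4 + 3*(-15)^3 + 9*(-15)^2 - 9*(-15)^1 - 5 = (151875) + (-10125) + (2025) + (135) + (-5) = 143905; answer 143905
Part III: S2 = 143905; w = 143905; squarings mod 542: 419^1=419, 419^2=495, 419^4=41, 419^8=55, 419^16=315, 419^32=39, 419^64=437, 419^128=185, 419^256=79, 419^512=279, 419^1024=335, 419^2048=31, 419^4096=419, 419^8192=495, 419^16384=41, 419^32768=55, 419^65536=315, 419^131072=39; 419^143905 = 419^1 * 419^32 * 419^512 * 419^4096 * 419^8192 * 419^131072 = 519 (mod 542); answer 519

519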